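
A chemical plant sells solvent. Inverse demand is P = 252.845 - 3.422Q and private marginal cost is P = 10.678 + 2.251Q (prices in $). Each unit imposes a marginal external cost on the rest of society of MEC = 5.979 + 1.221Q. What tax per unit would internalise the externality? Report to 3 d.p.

Social marginal cost = private MC + MEC = 16.657 + 3.472Q.
Set SMC = demand: 16.657 + 3.472Q = 252.845 - 3.422Q → Q* = 34.2599.
The Pigouvian tax equals MEC at Q*: 5.979 + 1.221×34.2599 = 47.8103.

tax = $47.810 per unit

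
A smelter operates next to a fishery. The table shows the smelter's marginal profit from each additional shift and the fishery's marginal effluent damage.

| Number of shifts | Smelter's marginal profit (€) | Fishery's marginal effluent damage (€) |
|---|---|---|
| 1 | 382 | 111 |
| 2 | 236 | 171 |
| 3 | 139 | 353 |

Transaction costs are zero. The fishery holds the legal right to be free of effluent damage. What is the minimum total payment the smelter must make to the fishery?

Efficient level: marginal profit ≥ marginal effluent damage through level 2, so k* = 2.
With the fishery holding the right, the smelter must at least compensate total damage at k*: 111 + 171 = 282.

€282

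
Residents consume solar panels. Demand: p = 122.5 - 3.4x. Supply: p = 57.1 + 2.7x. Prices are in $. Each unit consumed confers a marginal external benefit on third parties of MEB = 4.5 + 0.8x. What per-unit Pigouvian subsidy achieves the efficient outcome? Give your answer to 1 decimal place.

subsidy = $15.1 per unit

Social marginal benefit = demand + MEB = 127.0 - 2.6x.
Set SMB = MC: 127.0 - 2.6x = 57.1 + 2.7x → x* = 13.1887.
The Pigouvian subsidy equals MEB at x*: 4.5 + 0.8×13.1887 = 15.0510.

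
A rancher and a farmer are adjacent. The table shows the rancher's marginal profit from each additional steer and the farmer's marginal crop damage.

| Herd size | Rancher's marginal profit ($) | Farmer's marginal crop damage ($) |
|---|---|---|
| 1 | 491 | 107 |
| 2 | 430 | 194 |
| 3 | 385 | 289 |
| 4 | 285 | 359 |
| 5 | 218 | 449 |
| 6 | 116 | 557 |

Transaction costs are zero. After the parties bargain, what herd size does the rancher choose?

Bargaining reaches the level where marginal profit last exceeds marginal crop damage.
That holds through level 3 (385 ≥ 289) but not at 4 (285 < 359).

3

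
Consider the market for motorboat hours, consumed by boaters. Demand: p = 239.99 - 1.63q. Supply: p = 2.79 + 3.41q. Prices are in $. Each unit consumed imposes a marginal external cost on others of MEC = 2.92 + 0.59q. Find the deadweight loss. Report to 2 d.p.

Market equilibrium (private): 2.79 + 3.41q = 239.99 - 1.63q → q_m = 47.0635.
Social marginal benefit = demand − MEC = 237.07 - 2.22q.
Set SMB = MC: 237.07 - 2.22q = 2.79 + 3.41q → q* = 41.6128.
Between q* and q_m the wedge MC − SMB runs linearly from 0 to MEC(q_m), so the loss is a triangle.
DWL = ½ × 5.4507 × 30.6875 = 83.6342.

DWL = $83.63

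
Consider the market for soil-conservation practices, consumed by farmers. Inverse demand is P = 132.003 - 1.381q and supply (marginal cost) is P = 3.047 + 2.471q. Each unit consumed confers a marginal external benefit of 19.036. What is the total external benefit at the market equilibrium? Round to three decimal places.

637.281

Market equilibrium (private): 3.047 + 2.471q = 132.003 - 1.381q → q_m = 33.4777.
Total external benefit = MEB × q_m = 19.036 × 33.4777 = 637.2815.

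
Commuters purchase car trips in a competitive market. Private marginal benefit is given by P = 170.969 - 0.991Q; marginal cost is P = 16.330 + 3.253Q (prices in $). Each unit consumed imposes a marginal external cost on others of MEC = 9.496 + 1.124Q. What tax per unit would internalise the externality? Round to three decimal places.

tax = $39.887 per unit

Social marginal benefit = demand − MEC = 161.473 - 2.115Q.
Set SMB = MC: 161.473 - 2.115Q = 16.330 + 3.253Q → Q* = 27.0386.
The Pigouvian tax equals MEC at Q*: 9.496 + 1.124×27.0386 = 39.8874.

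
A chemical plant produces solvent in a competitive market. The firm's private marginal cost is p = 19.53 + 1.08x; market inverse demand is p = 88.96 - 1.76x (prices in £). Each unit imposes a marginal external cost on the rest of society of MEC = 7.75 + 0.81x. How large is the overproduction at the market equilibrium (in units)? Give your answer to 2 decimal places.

Market equilibrium (private): 19.53 + 1.08x = 88.96 - 1.76x → x_m = 24.4472.
Social marginal cost = private MC + MEC = 27.28 + 1.89x.
Set SMC = demand: 27.28 + 1.89x = 88.96 - 1.76x → x* = 16.8986.
Gap = |24.4472 − 16.8986| = 7.5486.

7.55 units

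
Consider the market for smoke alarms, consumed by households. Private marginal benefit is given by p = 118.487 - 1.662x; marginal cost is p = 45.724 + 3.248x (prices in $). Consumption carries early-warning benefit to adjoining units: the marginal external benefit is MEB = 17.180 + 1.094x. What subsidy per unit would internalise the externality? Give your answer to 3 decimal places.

Social marginal benefit = demand + MEB = 135.667 - 0.568x.
Set SMB = MC: 135.667 - 0.568x = 45.724 + 3.248x → x* = 23.5700.
The Pigouvian subsidy equals MEB at x*: 17.180 + 1.094×23.5700 = 42.9656.

subsidy = $42.966 per unit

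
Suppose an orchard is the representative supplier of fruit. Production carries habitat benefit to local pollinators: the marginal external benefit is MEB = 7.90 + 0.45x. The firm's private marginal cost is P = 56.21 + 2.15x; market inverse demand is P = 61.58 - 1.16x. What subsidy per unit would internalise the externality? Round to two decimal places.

subsidy = 9.99 per unit

Social marginal cost = private MC − MEB = 48.31 + 1.70x.
Set SMC = demand: 48.31 + 1.70x = 61.58 - 1.16x → x* = 4.6399.
The Pigouvian subsidy equals MEB at x*: 7.90 + 0.45×4.6399 = 9.9880.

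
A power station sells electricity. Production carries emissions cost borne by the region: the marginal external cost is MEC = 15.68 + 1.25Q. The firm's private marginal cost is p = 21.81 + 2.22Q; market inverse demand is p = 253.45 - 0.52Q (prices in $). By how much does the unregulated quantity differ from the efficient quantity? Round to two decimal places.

30.41 units

Market equilibrium (private): 21.81 + 2.22Q = 253.45 - 0.52Q → Q_m = 84.5401.
Social marginal cost = private MC + MEC = 37.49 + 3.47Q.
Set SMC = demand: 37.49 + 3.47Q = 253.45 - 0.52Q → Q* = 54.1253.
Gap = |84.5401 − 54.1253| = 30.4148.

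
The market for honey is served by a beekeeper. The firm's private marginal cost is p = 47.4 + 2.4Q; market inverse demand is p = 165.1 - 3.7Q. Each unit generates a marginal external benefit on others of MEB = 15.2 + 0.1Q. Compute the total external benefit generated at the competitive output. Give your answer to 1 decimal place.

311.9

Market equilibrium (private): 47.4 + 2.4Q = 165.1 - 3.7Q → Q_m = 19.2951.
Total external benefit = ∫₀^{Q_m} (15.2 + 0.1Q) dQ = 15.2×19.2951 + ½×0.1×19.2951² = 311.9006.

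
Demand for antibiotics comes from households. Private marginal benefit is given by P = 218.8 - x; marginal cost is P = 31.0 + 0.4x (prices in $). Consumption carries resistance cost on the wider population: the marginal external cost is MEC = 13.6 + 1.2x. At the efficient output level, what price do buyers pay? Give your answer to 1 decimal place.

Social marginal benefit = demand − MEC = 205.2 - 2.2x.
Set SMB = MC: 205.2 - 2.2x = 31.0 + 0.4x → x* = 67.0000.
Consumer price on the demand curve at x*: 218.8 − 1.0×67.0000 = 151.8000.

P = $151.8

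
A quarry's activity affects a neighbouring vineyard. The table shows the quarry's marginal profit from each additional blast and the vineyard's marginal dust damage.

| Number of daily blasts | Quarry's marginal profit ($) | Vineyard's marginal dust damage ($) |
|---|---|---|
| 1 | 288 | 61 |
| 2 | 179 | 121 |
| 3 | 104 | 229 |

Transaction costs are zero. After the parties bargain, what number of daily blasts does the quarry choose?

Bargaining reaches the level where marginal profit last exceeds marginal dust damage.
That holds through level 2 (179 ≥ 121) but not at 3 (104 < 229).

2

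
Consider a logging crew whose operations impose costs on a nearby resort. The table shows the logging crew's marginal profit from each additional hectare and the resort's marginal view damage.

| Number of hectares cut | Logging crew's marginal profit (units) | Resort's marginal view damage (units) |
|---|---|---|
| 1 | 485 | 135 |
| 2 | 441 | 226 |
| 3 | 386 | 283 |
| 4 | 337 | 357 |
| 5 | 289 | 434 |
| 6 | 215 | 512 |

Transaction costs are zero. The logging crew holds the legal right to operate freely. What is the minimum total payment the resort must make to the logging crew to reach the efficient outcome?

Left alone the logging crew would choose level 6 (marginal profit stays positive).
Efficient level: k* = 3 (marginal profit ≥ marginal view damage through 3).
The resort must at least cover the logging crew's forgone profit from cutting 6→3: 337 + 289 + 215 = 841.

841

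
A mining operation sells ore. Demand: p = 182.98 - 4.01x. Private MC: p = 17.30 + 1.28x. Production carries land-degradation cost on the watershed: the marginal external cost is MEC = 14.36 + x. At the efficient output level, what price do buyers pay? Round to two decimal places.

P = 86.51

Social marginal cost = private MC + MEC = 31.66 + 2.28x.
Set SMC = demand: 31.66 + 2.28x = 182.98 - 4.01x → x* = 24.0572.
Consumer price on the demand curve at x*: 182.98 − 4.01×24.0572 = 86.5106.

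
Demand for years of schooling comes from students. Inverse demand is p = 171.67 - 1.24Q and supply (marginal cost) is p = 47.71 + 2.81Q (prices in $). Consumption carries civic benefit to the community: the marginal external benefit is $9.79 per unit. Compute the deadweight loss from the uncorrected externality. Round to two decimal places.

DWL = $11.83

Market equilibrium (private): 47.71 + 2.81Q = 171.67 - 1.24Q → Q_m = 30.6074.
Social marginal benefit = demand + MEB = 181.46 - 1.24Q.
Set SMB = MC: 181.46 - 1.24Q = 47.71 + 2.81Q → Q* = 33.0247.
Height of the DWL triangle at Q_m is SMB(Q_m) − MC(Q_m) = MEB(Q_m) = 9.7900.
DWL = ½ × 2.4173 × 9.7900 = 11.8327.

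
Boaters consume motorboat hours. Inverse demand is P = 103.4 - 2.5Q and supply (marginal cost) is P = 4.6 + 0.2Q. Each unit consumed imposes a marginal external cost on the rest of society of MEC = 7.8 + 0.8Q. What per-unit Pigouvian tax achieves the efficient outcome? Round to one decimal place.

Social marginal benefit = demand − MEC = 95.6 - 3.3Q.
Set SMB = MC: 95.6 - 3.3Q = 4.6 + 0.2Q → Q* = 26.0000.
The Pigouvian tax equals MEC at Q*: 7.8 + 0.8×26.0000 = 28.6000.

tax = 28.6 per unit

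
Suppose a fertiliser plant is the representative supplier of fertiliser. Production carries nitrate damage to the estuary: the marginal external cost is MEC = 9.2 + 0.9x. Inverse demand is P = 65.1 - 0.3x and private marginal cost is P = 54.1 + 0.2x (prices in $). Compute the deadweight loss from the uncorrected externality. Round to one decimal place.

Market equilibrium (private): 54.1 + 0.2x = 65.1 - 0.3x → x_m = 22.0000.
Social marginal cost = private MC + MEC = 63.3 + 1.1x.
Set SMC = demand: 63.3 + 1.1x = 65.1 - 0.3x → x* = 1.2857.
The loss is the area between SMC and demand from x* to x_m; with linear curves that's a triangle of height MEC(x_m).
DWL = ½ × 20.7143 × 29.0000 = 300.3574.

DWL = $300.4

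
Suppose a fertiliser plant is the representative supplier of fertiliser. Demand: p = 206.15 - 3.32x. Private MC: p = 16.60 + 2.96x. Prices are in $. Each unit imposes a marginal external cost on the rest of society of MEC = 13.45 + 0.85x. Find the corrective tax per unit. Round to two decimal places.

tax = $34.44 per unit

Social marginal cost = private MC + MEC = 30.05 + 3.81x.
Set SMC = demand: 30.05 + 3.81x = 206.15 - 3.32x → x* = 24.6985.
The Pigouvian tax equals MEC at x*: 13.45 + 0.85×24.6985 = 34.4437.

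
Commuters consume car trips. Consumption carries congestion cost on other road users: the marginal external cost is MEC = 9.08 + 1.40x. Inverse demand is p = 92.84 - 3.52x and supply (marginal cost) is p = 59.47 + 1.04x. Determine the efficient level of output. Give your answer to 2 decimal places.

x* = 4.08

Social marginal benefit = demand − MEC = 83.76 - 4.92x.
Set SMB = MC: 83.76 - 4.92x = 59.47 + 1.04x → x* = 4.0755.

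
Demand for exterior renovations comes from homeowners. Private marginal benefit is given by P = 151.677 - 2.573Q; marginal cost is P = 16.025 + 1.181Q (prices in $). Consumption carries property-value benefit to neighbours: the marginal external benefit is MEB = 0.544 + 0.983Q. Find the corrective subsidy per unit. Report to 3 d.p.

subsidy = $48.859 per unit

Social marginal benefit = demand + MEB = 152.221 - 1.590Q.
Set SMB = MC: 152.221 - 1.590Q = 16.025 + 1.181Q → Q* = 49.1505.
The Pigouvian subsidy equals MEB at Q*: 0.544 + 0.983×49.1505 = 48.8589.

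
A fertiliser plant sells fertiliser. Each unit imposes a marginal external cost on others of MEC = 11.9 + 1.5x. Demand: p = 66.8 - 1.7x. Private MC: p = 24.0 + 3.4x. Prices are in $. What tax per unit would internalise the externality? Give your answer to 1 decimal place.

tax = $18.9 per unit

Social marginal cost = private MC + MEC = 35.9 + 4.9x.
Set SMC = demand: 35.9 + 4.9x = 66.8 - 1.7x → x* = 4.6818.
The Pigouvian tax equals MEC at x*: 11.9 + 1.5×4.6818 = 18.9227.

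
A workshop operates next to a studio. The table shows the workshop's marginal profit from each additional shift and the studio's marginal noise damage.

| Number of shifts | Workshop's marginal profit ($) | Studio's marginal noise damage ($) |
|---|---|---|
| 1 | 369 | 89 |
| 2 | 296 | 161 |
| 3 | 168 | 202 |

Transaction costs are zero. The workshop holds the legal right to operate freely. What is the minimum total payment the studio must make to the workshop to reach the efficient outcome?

$168

Left alone the workshop would choose level 3 (marginal profit stays positive).
Efficient level: k* = 2 (marginal profit ≥ marginal noise damage through 2).
The studio must at least cover the workshop's forgone profit from cutting 3→2: 168 = 168.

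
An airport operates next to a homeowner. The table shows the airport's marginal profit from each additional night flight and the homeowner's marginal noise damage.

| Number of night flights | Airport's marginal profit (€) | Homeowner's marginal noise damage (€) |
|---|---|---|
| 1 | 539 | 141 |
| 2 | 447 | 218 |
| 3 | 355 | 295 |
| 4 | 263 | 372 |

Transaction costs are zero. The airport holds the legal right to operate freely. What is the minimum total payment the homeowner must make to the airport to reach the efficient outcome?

Left alone the airport would choose level 4 (marginal profit stays positive).
Efficient level: k* = 3 (marginal profit ≥ marginal noise damage through 3).
The homeowner must at least cover the airport's forgone profit from cutting 4→3: 263 = 263.

€263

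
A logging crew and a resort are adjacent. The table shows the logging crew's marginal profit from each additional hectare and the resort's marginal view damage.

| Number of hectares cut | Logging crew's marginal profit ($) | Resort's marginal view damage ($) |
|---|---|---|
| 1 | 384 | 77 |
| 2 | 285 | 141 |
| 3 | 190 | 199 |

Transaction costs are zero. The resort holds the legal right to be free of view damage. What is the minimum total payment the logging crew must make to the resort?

Efficient level: marginal profit ≥ marginal view damage through level 2, so k* = 2.
With the resort holding the right, the logging crew must at least compensate total damage at k*: 77 + 141 = 218.

$218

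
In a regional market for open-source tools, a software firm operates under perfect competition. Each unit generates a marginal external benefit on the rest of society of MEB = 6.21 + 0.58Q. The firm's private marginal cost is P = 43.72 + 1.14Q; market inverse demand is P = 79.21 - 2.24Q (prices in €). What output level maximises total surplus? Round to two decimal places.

Social marginal cost = private MC − MEB = 37.51 + 0.56Q.
Set SMC = demand: 37.51 + 0.56Q = 79.21 - 2.24Q → Q* = 14.8929.

Q* = 14.89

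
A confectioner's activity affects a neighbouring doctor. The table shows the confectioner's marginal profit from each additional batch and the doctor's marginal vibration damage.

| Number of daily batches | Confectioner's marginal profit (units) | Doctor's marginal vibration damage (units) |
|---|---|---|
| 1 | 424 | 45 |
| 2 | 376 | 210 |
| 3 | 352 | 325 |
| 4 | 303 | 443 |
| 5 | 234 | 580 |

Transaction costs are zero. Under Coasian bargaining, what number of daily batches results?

Bargaining reaches the level where marginal profit last exceeds marginal vibration damage.
That holds through level 3 (352 ≥ 325) but not at 4 (303 < 443).

3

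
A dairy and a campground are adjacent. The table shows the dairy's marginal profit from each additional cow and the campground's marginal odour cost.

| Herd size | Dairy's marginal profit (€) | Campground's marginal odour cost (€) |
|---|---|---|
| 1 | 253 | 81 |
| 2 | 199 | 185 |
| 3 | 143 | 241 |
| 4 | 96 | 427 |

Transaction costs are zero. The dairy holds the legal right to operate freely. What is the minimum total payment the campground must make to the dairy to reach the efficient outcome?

€239

Left alone the dairy would choose level 4 (marginal profit stays positive).
Efficient level: k* = 2 (marginal profit ≥ marginal odour cost through 2).
The campground must at least cover the dairy's forgone profit from cutting 4→2: 143 + 96 = 239.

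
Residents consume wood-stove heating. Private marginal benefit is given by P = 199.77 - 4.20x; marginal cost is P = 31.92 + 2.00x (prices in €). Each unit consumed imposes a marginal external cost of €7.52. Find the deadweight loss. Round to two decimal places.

DWL = €4.56

Market equilibrium (private): 31.92 + 2.00x = 199.77 - 4.20x → x_m = 27.0726.
Social marginal benefit = demand − MEC = 192.25 - 4.20x.
Set SMB = MC: 192.25 - 4.20x = 31.92 + 2.00x → x* = 25.8597.
The welfare-loss triangle has base |x_m − x*| and height MEC(x_m) (the vertical gap between SMB and MC is zero at x* and MEC at x_m).
DWL = ½ × 1.2129 × 7.5200 = 4.5605.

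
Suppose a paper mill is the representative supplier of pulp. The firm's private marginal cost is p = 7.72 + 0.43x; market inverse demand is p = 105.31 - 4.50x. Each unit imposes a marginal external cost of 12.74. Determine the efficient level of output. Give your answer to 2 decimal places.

Social marginal cost = private MC + MEC = 20.46 + 0.43x.
Set SMC = demand: 20.46 + 0.43x = 105.31 - 4.50x → x* = 17.2110.

x* = 17.21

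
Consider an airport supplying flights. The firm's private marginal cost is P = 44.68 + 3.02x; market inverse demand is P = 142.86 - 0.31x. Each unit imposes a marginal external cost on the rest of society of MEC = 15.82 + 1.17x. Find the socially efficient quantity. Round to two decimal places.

Social marginal cost = private MC + MEC = 60.50 + 4.19x.
Set SMC = demand: 60.50 + 4.19x = 142.86 - 0.31x → x* = 18.3022.

x* = 18.30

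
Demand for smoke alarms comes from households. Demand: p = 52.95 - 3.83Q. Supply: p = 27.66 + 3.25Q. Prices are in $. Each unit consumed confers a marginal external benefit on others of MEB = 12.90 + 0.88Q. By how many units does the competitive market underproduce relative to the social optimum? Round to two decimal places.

Market equilibrium (private): 27.66 + 3.25Q = 52.95 - 3.83Q → Q_m = 3.5720.
Social marginal benefit = demand + MEB = 65.85 - 2.95Q.
Set SMB = MC: 65.85 - 2.95Q = 27.66 + 3.25Q → Q* = 6.1597.
Gap = |3.5720 − 6.1597| = 2.5877.

2.59 units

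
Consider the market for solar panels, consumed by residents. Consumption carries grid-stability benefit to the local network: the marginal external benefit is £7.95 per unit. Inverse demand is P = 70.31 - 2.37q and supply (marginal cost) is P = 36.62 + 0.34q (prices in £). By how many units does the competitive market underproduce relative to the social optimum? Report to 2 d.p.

2.93 units

Market equilibrium (private): 36.62 + 0.34q = 70.31 - 2.37q → q_m = 12.4317.
Social marginal benefit = demand + MEB = 78.26 - 2.37q.
Set SMB = MC: 78.26 - 2.37q = 36.62 + 0.34q → q* = 15.3653.
Gap = |12.4317 − 15.3653| = 2.9336.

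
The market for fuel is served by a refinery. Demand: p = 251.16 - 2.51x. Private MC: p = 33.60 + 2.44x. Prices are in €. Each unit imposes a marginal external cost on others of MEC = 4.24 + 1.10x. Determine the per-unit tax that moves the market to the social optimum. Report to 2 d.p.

Social marginal cost = private MC + MEC = 37.84 + 3.54x.
Set SMC = demand: 37.84 + 3.54x = 251.16 - 2.51x → x* = 35.2595.
The Pigouvian tax equals MEC at x*: 4.24 + 1.10×35.2595 = 43.0255.

tax = €43.03 per unit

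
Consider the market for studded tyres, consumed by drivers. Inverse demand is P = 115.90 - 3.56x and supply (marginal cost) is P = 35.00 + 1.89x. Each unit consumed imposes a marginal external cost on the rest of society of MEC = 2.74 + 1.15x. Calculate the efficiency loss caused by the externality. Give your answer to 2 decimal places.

Market equilibrium (private): 35.00 + 1.89x = 115.90 - 3.56x → x_m = 14.8440.
Social marginal benefit = demand − MEC = 113.16 - 4.71x.
Set SMB = MC: 113.16 - 4.71x = 35.00 + 1.89x → x* = 11.8424.
Between x* and x_m the wedge MC − SMB runs linearly from 0 to MEC(x_m), so the loss is a triangle.
DWL = ½ × 3.0016 × 19.8106 = 29.7317.

DWL = 29.73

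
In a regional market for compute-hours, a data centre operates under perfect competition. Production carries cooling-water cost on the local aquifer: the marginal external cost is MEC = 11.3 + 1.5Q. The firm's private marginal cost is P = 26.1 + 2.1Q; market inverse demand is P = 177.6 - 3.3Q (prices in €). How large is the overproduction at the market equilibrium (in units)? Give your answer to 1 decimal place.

7.7 units

Market equilibrium (private): 26.1 + 2.1Q = 177.6 - 3.3Q → Q_m = 28.0556.
Social marginal cost = private MC + MEC = 37.4 + 3.6Q.
Set SMC = demand: 37.4 + 3.6Q = 177.6 - 3.3Q → Q* = 20.3188.
Gap = |28.0556 − 20.3188| = 7.7368.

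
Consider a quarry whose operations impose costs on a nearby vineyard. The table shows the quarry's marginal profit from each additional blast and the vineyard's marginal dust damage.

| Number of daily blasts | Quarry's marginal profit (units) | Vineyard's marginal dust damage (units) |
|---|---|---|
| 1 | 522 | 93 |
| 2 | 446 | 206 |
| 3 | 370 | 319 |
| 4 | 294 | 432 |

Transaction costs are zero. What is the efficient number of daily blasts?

Bargaining reaches the level where marginal profit last exceeds marginal dust damage.
That holds through level 3 (370 ≥ 319) but not at 4 (294 < 432).

3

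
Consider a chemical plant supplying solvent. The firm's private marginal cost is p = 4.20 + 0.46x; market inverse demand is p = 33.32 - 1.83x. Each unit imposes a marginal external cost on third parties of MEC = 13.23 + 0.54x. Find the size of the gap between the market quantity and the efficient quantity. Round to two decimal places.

7.10 units

Market equilibrium (private): 4.20 + 0.46x = 33.32 - 1.83x → x_m = 12.7162.
Social marginal cost = private MC + MEC = 17.43 + x.
Set SMC = demand: 17.43 + x = 33.32 - 1.83x → x* = 5.6148.
Gap = |12.7162 − 5.6148| = 7.1014.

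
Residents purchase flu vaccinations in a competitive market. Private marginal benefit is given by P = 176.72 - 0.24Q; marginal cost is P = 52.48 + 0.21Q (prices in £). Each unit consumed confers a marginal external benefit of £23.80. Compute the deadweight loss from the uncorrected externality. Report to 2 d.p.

Market equilibrium (private): 52.48 + 0.21Q = 176.72 - 0.24Q → Q_m = 276.0889.
Social marginal benefit = demand + MEB = 200.52 - 0.24Q.
Set SMB = MC: 200.52 - 0.24Q = 52.48 + 0.21Q → Q* = 328.9778.
Between Q* and Q_m the wedge SMB − MC runs linearly from 0 to MEB(Q_m), so the loss is a triangle.
DWL = ½ × 52.8889 × 23.8000 = 629.3779.

DWL = £629.38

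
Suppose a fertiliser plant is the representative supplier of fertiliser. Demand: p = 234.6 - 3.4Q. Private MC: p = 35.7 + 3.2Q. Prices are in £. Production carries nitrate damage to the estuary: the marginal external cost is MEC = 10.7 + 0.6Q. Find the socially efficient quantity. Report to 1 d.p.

Q* = 26.1

Social marginal cost = private MC + MEC = 46.4 + 3.8Q.
Set SMC = demand: 46.4 + 3.8Q = 234.6 - 3.4Q → Q* = 26.1389.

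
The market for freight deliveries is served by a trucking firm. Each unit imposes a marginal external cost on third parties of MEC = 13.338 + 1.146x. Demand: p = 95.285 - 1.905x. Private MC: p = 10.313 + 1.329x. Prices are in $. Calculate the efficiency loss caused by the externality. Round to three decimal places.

Market equilibrium (private): 10.313 + 1.329x = 95.285 - 1.905x → x_m = 26.2746.
Social marginal cost = private MC + MEC = 23.651 + 2.475x.
Set SMC = demand: 23.651 + 2.475x = 95.285 - 1.905x → x* = 16.3548.
The loss is the area between SMC and demand from x* to x_m; with linear curves that's a triangle of height MEC(x_m).
DWL = ½ × 9.9198 × 43.4487 = 215.5012.

DWL = $215.501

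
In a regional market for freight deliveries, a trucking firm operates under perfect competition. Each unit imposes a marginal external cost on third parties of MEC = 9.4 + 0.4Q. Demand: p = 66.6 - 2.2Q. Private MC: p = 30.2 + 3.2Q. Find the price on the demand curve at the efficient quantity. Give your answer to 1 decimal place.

Social marginal cost = private MC + MEC = 39.6 + 3.6Q.
Set SMC = demand: 39.6 + 3.6Q = 66.6 - 2.2Q → Q* = 4.6552.
Consumer price on the demand curve at Q*: 66.6 − 2.2×4.6552 = 56.3586.

P = 56.4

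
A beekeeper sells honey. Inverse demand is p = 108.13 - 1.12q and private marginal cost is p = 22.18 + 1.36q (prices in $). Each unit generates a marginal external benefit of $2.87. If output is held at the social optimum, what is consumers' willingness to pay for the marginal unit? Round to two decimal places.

Social marginal cost = private MC − MEB = 19.31 + 1.36q.
Set SMC = demand: 19.31 + 1.36q = 108.13 - 1.12q → q* = 35.8145.
Consumer price on the demand curve at q*: 108.13 − 1.12×35.8145 = 68.0178.

P = $68.02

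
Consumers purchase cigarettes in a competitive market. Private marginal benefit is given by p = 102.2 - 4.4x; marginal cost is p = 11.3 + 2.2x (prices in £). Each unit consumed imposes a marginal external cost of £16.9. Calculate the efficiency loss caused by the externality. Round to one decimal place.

Market equilibrium (private): 11.3 + 2.2x = 102.2 - 4.4x → x_m = 13.7727.
Social marginal benefit = demand − MEC = 85.3 - 4.4x.
Set SMB = MC: 85.3 - 4.4x = 11.3 + 2.2x → x* = 11.2121.
Between x* and x_m the wedge MC − SMB runs linearly from 0 to MEC(x_m), so the loss is a triangle.
DWL = ½ × 2.5606 × 16.9000 = 21.6371.

DWL = £21.6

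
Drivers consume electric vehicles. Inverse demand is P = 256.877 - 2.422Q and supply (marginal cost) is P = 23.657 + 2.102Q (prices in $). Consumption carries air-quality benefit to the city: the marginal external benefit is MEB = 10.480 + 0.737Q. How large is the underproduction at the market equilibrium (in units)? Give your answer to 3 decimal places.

12.800 units

Market equilibrium (private): 23.657 + 2.102Q = 256.877 - 2.422Q → Q_m = 51.5517.
Social marginal benefit = demand + MEB = 267.357 - 1.685Q.
Set SMB = MC: 267.357 - 1.685Q = 23.657 + 2.102Q → Q* = 64.3517.
Gap = |51.5517 − 64.3517| = 12.8000.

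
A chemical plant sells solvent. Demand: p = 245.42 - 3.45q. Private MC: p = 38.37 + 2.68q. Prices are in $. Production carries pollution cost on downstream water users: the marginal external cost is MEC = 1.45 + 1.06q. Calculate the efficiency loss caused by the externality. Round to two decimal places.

DWL = $96.51

Market equilibrium (private): 38.37 + 2.68q = 245.42 - 3.45q → q_m = 33.7765.
Social marginal cost = private MC + MEC = 39.82 + 3.74q.
Set SMC = demand: 39.82 + 3.74q = 245.42 - 3.45q → q* = 28.5953.
Between q* and q_m the wedge SMC − demand runs linearly from 0 to MEC(q_m), so the loss is a triangle.
DWL = ½ × 5.1812 × 37.2531 = 96.5079.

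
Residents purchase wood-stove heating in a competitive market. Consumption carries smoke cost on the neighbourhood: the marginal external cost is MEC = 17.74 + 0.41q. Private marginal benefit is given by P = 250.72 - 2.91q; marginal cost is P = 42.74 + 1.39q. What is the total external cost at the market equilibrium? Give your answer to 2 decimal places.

Market equilibrium (private): 42.74 + 1.39q = 250.72 - 2.91q → q_m = 48.3674.
Total external cost = ∫₀^{q_m} (17.74 + 0.41q) dq = 17.74×48.3674 + ½×0.41×48.3674² = 1337.6158.

1337.62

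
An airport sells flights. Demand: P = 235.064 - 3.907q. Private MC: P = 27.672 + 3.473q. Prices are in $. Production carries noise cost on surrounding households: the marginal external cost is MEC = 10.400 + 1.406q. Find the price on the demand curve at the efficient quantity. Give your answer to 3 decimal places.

P = $147.465

Social marginal cost = private MC + MEC = 38.072 + 4.879q.
Set SMC = demand: 38.072 + 4.879q = 235.064 - 3.907q → q* = 22.4211.
Consumer price on the demand curve at q*: 235.064 − 3.907×22.4211 = 147.4648.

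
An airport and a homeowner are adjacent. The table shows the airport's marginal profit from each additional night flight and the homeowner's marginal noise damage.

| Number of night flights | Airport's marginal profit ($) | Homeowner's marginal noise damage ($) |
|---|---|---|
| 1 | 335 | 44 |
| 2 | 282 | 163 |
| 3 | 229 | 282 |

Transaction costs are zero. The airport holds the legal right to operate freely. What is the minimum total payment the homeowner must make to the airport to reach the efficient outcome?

Left alone the airport would choose level 3 (marginal profit stays positive).
Efficient level: k* = 2 (marginal profit ≥ marginal noise damage through 2).
The homeowner must at least cover the airport's forgone profit from cutting 3→2: 229 = 229.

$229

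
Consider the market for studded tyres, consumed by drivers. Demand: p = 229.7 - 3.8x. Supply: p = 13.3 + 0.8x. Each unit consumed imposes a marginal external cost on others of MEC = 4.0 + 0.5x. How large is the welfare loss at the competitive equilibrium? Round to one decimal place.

DWL = 74.3

Market equilibrium (private): 13.3 + 0.8x = 229.7 - 3.8x → x_m = 47.0435.
Social marginal benefit = demand − MEC = 225.7 - 4.3x.
Set SMB = MC: 225.7 - 4.3x = 13.3 + 0.8x → x* = 41.6471.
The welfare-loss triangle has base |x_m − x*| and height MEC(x_m) (the vertical gap between SMB and MC is zero at x* and MEC at x_m).
DWL = ½ × 5.3964 × 27.5217 = 74.2591.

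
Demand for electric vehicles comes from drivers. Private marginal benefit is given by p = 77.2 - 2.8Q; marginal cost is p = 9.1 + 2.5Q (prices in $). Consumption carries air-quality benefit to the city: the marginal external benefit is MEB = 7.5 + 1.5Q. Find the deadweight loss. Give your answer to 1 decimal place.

Market equilibrium (private): 9.1 + 2.5Q = 77.2 - 2.8Q → Q_m = 12.8491.
Social marginal benefit = demand + MEB = 84.7 - 1.3Q.
Set SMB = MC: 84.7 - 1.3Q = 9.1 + 2.5Q → Q* = 19.8947.
The loss is the area between SMB and MC from Q* to Q_m; with linear curves that's a triangle of height MEB(Q_m).
DWL = ½ × 7.0456 × 26.7736 = 94.3180.

DWL = $94.3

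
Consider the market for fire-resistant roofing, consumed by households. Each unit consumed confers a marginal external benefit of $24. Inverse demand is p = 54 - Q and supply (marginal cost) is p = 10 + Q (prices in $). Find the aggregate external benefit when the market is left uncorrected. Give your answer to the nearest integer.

$528

Market equilibrium (private): 10 + Q = 54 - Q → Q_m = 22.0000.
Total external benefit = MEB × Q_m = 24 × 22.0000 = 528.0000.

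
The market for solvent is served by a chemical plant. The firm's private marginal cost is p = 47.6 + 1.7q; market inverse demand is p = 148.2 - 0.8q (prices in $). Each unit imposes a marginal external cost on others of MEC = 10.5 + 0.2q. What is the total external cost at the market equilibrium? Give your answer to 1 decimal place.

Market equilibrium (private): 47.6 + 1.7q = 148.2 - 0.8q → q_m = 40.2400.
Total external cost = ∫₀^{q_m} (10.5 + 0.2q) dq = 10.5×40.2400 + ½×0.2×40.2400² = 584.4458.

$584.4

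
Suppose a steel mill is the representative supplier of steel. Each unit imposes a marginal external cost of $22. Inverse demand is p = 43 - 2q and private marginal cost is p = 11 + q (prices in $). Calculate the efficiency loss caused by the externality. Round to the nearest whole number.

DWL = $81

Market equilibrium (private): 11 + q = 43 - 2q → q_m = 10.6667.
Social marginal cost = private MC + MEC = 33 + q.
Set SMC = demand: 33 + q = 43 - 2q → q* = 3.3333.
Height of the DWL triangle at q_m is SMC(q_m) − demand(q_m) = MEC(q_m) = 22.0000.
DWL = ½ × 7.3334 × 22.0000 = 80.6674.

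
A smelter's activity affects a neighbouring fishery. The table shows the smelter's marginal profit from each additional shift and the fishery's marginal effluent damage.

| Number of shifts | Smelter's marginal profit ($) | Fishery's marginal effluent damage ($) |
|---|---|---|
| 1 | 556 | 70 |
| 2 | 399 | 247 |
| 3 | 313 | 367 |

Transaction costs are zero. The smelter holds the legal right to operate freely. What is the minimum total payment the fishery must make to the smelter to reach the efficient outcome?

$313

Left alone the smelter would choose level 3 (marginal profit stays positive).
Efficient level: k* = 2 (marginal profit ≥ marginal effluent damage through 2).
The fishery must at least cover the smelter's forgone profit from cutting 3→2: 313 = 313.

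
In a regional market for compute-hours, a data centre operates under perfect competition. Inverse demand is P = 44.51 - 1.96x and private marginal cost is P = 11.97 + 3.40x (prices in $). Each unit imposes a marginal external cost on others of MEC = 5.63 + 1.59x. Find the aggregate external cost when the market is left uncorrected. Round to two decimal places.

$63.48

Market equilibrium (private): 11.97 + 3.40x = 44.51 - 1.96x → x_m = 6.0709.
Total external cost = ∫₀^{x_m} (5.63 + 1.59x) dx = 5.63×6.0709 + ½×1.59×6.0709² = 63.4795.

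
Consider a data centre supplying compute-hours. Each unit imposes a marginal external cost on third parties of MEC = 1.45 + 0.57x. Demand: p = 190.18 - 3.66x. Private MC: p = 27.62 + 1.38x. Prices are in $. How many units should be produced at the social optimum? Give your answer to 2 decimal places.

Social marginal cost = private MC + MEC = 29.07 + 1.95x.
Set SMC = demand: 29.07 + 1.95x = 190.18 - 3.66x → x* = 28.7184.

x* = 28.72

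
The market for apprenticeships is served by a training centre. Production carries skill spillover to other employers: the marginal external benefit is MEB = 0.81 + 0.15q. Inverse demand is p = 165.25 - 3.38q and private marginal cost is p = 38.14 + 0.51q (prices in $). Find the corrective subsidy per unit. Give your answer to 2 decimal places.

Social marginal cost = private MC − MEB = 37.33 + 0.36q.
Set SMC = demand: 37.33 + 0.36q = 165.25 - 3.38q → q* = 34.2032.
The Pigouvian subsidy equals MEB at q*: 0.81 + 0.15×34.2032 = 5.9405.

subsidy = $5.94 per unit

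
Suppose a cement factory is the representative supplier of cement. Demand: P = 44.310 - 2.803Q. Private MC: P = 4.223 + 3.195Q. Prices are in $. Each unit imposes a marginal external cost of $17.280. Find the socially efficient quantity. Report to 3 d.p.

Q* = 3.802

Social marginal cost = private MC + MEC = 21.503 + 3.195Q.
Set SMC = demand: 21.503 + 3.195Q = 44.310 - 2.803Q → Q* = 3.8024.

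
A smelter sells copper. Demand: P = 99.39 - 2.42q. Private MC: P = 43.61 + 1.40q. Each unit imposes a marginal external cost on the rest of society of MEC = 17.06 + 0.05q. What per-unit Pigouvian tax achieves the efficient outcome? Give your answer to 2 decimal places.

tax = 17.56 per unit

Social marginal cost = private MC + MEC = 60.67 + 1.45q.
Set SMC = demand: 60.67 + 1.45q = 99.39 - 2.42q → q* = 10.0052.
The Pigouvian tax equals MEC at q*: 17.06 + 0.05×10.0052 = 17.5603.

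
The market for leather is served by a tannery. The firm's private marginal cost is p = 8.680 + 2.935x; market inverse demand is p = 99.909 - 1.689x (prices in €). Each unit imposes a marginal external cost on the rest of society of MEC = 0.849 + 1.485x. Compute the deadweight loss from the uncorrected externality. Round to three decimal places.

Market equilibrium (private): 8.680 + 2.935x = 99.909 - 1.689x → x_m = 19.7295.
Social marginal cost = private MC + MEC = 9.529 + 4.420x.
Set SMC = demand: 9.529 + 4.420x = 99.909 - 1.689x → x* = 14.7946.
Between x* and x_m the wedge SMC − demand runs linearly from 0 to MEC(x_m), so the loss is a triangle.
DWL = ½ × 4.9349 × 30.1472 = 74.3867.

DWL = €74.387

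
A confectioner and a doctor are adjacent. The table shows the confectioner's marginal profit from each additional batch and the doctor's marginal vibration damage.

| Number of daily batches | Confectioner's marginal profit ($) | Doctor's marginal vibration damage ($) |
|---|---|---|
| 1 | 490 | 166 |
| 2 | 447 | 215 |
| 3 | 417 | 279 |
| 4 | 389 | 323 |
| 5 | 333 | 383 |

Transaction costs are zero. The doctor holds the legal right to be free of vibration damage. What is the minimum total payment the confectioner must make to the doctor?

Efficient level: marginal profit ≥ marginal vibration damage through level 4, so k* = 4.
With the doctor holding the right, the confectioner must at least compensate total damage at k*: 166 + 215 + 279 + 323 = 983.

$983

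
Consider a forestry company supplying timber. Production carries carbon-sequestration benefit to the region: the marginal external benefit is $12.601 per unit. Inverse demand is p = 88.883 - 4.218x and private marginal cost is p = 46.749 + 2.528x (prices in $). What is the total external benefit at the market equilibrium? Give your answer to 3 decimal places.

Market equilibrium (private): 46.749 + 2.528x = 88.883 - 4.218x → x_m = 6.2458.
Total external benefit = MEB × x_m = 12.601 × 6.2458 = 78.7033.

$78.703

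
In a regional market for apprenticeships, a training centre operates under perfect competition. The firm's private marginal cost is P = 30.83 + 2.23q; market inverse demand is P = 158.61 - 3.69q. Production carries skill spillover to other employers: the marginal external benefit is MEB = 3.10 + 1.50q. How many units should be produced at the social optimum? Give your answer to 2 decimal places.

Social marginal cost = private MC − MEB = 27.73 + 0.73q.
Set SMC = demand: 27.73 + 0.73q = 158.61 - 3.69q → q* = 29.6109.

q* = 29.61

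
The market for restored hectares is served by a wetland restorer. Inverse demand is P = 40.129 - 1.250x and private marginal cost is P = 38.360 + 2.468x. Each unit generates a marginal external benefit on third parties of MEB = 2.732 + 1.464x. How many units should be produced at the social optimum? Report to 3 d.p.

x* = 1.997

Social marginal cost = private MC − MEB = 35.628 + 1.004x.
Set SMC = demand: 35.628 + 1.004x = 40.129 - 1.250x → x* = 1.9969.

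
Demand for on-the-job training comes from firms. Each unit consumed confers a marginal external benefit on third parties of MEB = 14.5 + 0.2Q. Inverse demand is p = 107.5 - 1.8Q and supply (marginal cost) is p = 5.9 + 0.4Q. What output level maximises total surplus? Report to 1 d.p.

Q* = 58.1

Social marginal benefit = demand + MEB = 122.0 - 1.6Q.
Set SMB = MC: 122.0 - 1.6Q = 5.9 + 0.4Q → Q* = 58.0500.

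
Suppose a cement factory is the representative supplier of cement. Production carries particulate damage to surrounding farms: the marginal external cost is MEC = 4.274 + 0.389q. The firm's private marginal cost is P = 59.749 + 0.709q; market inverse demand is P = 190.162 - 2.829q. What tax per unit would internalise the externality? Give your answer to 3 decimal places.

tax = 16.769 per unit

Social marginal cost = private MC + MEC = 64.023 + 1.098q.
Set SMC = demand: 64.023 + 1.098q = 190.162 - 2.829q → q* = 32.1210.
The Pigouvian tax equals MEC at q*: 4.274 + 0.389×32.1210 = 16.7691.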